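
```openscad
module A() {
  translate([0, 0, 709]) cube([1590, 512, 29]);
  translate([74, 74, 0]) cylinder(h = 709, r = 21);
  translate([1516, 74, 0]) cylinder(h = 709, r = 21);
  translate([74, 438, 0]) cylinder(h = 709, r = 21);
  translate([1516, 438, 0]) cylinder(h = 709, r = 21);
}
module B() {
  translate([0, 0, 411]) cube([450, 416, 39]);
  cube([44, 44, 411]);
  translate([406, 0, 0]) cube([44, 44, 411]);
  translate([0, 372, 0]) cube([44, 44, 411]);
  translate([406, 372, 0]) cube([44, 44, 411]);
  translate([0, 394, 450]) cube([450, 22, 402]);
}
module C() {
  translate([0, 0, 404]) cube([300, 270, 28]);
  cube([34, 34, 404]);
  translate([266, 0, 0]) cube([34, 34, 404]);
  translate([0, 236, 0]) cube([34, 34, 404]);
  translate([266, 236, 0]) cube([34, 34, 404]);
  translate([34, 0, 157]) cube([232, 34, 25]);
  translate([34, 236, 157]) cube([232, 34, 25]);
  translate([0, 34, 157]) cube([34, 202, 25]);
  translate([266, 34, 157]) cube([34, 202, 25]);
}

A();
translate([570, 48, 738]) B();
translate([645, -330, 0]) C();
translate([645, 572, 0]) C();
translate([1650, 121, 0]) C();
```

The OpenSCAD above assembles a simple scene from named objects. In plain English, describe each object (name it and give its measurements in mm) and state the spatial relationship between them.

A is a table: top 1590 mm (x) × 512 mm (y), 29 mm thick, upper face at z = 738 mm, on four round legs of 42 mm diameter, each leg's bounding box inset 53 mm from the nearest pair of top edges, running from z = 0 to the bottom of the top.

B is a chair. The seat is a 450×416×39 mm slab with its top at z = 450 mm, on four 44×44 mm corner legs (flush with the seat edges, standing on z = 0). A flat backrest 22 mm thick, 402 mm tall, spans the full seat width and rises from the seat top along its +y edge, rear face flush with the rear of the seat.

C is a four-legged stool. The seat is 300×270 mm, 28 mm thick, top at z = 432 mm. It stands on four square legs, each 34×34 mm in cross-section, from z = 0 to the seat underside, each flush with a corner of the seat. Four stretchers, 34 mm wide and 25 mm tall, connect adjacent legs with their undersides at z = 157 mm, each running between the inner faces of the legs it joins and aligned with the legs' outer faces on the other axis.

The chair is on top of the table, centred. Three stools sit around the table at the −y, +y, +x sides.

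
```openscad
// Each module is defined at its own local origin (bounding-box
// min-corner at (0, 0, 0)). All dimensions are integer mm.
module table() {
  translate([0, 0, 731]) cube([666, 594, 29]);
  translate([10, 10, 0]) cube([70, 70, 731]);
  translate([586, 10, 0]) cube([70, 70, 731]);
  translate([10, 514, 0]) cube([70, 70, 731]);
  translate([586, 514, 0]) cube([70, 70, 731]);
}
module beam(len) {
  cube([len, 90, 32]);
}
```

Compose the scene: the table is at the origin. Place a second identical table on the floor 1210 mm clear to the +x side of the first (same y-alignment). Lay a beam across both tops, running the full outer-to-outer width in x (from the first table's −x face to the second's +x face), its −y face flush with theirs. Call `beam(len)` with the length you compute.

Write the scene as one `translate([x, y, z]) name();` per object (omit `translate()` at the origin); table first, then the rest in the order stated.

table();
translate([1876, 0, 0]) table();
translate([0, 0, 760]) beam(2542);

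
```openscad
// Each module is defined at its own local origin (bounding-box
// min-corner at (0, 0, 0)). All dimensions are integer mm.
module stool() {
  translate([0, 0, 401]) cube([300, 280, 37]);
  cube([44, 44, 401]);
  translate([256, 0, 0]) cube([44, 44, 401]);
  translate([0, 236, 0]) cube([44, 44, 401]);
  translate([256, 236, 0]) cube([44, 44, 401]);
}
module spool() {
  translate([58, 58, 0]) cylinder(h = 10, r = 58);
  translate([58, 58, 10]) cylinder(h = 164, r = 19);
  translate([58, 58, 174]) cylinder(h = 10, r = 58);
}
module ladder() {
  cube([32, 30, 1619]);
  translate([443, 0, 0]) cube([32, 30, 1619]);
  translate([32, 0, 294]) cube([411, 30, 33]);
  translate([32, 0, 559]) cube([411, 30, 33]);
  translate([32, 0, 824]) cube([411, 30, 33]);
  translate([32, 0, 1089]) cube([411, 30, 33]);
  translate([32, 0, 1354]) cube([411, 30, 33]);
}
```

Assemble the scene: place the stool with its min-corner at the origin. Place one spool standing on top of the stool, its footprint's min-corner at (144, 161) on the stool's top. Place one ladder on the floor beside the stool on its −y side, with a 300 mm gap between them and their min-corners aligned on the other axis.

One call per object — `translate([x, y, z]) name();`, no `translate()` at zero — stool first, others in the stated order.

stool();
translate([144, 161, 438]) spool();
translate([0, -330, 0]) ladder();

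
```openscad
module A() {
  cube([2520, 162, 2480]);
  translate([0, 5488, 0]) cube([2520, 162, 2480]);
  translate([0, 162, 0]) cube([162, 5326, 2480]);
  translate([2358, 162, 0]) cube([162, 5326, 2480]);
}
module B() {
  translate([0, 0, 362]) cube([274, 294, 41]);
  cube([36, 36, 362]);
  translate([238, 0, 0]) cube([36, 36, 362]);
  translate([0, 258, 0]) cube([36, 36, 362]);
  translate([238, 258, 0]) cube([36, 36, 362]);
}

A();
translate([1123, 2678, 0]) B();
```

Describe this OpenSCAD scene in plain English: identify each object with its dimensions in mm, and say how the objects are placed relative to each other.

A is the wall frame of a small rectangular building: four walls, each 2480 mm tall and 162 mm thick, enclosing a footprint 2520 mm (x) by 5650 mm (y) outside-to-outside, with no floor or roof. The front and back walls (the −y and +y sides) span the full width; the two side walls fit between them.

B is a four-legged stool. The seat is a 274×294×41 mm slab whose top surface is at z = 403 mm; four square legs, each 36×36 mm in cross-section, run from the floor (z = 0) to the underside of the seat, each flush with a corner of the seat.

The stool sits inside the house frame, centred.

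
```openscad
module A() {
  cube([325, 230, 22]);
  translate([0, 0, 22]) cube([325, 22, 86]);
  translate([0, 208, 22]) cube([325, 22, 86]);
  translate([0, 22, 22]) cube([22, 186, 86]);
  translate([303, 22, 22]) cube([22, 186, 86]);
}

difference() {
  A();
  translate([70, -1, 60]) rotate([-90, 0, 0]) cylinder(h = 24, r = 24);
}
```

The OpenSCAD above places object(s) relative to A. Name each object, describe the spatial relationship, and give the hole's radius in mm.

The subtracted cylinder has r = 24 mm.

A is an open box. The open box has a circular hole through its front wall. The hole's radius is 24 mm.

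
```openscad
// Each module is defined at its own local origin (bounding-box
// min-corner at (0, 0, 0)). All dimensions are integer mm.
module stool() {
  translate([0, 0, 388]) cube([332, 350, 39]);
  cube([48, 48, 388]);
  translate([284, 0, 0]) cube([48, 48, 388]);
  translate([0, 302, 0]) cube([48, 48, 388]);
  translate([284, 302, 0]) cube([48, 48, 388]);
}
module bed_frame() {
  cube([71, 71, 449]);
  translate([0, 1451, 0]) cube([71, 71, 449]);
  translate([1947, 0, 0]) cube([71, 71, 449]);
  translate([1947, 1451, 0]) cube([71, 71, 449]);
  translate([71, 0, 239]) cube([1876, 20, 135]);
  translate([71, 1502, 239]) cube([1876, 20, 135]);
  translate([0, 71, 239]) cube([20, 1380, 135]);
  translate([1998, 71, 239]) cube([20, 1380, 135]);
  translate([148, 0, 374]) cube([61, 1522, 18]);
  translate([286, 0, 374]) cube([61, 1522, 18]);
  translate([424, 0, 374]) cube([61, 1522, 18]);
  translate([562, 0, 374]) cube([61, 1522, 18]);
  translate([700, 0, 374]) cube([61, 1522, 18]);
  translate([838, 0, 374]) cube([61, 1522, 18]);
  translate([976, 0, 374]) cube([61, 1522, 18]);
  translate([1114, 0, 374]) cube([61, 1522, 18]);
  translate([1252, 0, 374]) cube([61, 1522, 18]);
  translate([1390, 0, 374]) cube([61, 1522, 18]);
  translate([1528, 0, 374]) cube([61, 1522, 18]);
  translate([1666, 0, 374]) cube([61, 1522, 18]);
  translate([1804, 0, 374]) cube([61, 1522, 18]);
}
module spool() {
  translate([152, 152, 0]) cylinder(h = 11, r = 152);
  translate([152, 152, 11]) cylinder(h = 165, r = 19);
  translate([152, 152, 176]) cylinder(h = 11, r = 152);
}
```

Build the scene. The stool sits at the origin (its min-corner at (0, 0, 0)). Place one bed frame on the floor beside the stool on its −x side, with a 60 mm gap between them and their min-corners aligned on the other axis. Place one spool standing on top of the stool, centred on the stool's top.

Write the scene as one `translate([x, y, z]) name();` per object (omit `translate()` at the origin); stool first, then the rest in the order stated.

stool();
translate([-2078, 0, 0]) bed_frame();
translate([14, 23, 427]) spool();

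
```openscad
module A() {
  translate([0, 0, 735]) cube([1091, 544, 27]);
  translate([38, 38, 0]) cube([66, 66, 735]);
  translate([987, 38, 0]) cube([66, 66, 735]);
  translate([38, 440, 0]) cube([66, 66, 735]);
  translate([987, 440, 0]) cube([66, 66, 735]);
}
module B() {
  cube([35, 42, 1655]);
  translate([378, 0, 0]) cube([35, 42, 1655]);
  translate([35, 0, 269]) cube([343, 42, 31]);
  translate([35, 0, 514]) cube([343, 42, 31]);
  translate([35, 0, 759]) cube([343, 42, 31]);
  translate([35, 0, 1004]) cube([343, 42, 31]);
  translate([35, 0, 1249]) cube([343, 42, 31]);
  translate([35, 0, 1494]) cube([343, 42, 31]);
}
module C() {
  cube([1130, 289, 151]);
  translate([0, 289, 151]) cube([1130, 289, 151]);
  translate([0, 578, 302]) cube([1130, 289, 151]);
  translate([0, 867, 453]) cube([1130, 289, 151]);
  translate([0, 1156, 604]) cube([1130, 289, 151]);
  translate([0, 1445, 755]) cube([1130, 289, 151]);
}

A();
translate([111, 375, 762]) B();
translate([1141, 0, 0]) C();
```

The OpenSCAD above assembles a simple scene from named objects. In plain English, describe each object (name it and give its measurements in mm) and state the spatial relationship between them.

A is a rectangular dining table. The top is 1091×544×27 mm with its upper surface at z = 762 mm. It stands on four 66×66 mm square legs, each inset 38 mm from the nearest pair of top edges, running from the floor to the underside of the top.

B is a straight ladder. Two 35×42 mm vertical rails, 1655 mm tall, stand 413 mm apart (outside-to-outside) with their front faces coplanar on the −y side. 6 rungs, each 42 mm deep and 31 mm tall, span between the inner faces of the rails, front faces flush with the rails. The lowest rung's underside is at z = 269 mm and rungs are spaced 245 mm apart (underside to underside).

C is a run of 6 identical solid stair steps. Each tread is 1130×289 mm and each step block is 151 mm high. Step 1 rests on the floor; step k is offset from step 1 by (k−1)×289 mm in y and (k−1)×151 mm in z.

The ladder is on top of the table. The staircase is on the floor beside the table on its +x side.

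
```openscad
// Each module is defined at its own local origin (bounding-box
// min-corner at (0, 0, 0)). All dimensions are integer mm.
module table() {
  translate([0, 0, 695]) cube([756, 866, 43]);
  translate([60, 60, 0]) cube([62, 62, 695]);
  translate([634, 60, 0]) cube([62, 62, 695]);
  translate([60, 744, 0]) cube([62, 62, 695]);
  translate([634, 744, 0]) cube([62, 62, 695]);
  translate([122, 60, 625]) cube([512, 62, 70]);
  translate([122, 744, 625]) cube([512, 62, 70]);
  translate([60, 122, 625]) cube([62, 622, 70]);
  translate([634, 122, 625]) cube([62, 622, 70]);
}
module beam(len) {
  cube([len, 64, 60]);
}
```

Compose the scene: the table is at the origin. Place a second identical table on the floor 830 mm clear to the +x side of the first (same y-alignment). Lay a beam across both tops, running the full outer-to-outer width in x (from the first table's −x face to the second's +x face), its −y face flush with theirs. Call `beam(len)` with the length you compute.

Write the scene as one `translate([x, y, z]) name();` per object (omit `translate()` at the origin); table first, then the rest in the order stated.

table();
translate([1586, 0, 0]) table();
translate([0, 0, 738]) beam(2342);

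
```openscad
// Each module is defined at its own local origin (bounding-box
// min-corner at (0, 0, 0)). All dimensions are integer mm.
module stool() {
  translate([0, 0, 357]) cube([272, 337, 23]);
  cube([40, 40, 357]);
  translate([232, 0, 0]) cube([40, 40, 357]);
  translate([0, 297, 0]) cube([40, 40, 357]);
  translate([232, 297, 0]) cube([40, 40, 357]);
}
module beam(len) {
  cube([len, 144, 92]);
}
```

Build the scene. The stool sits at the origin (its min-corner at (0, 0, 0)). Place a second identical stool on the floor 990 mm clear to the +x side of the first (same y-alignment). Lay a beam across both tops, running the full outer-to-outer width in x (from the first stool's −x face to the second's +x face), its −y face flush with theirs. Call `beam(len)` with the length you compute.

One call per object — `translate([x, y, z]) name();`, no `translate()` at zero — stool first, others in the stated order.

stool();
translate([1262, 0, 0]) stool();
translate([0, 0, 380]) beam(1534);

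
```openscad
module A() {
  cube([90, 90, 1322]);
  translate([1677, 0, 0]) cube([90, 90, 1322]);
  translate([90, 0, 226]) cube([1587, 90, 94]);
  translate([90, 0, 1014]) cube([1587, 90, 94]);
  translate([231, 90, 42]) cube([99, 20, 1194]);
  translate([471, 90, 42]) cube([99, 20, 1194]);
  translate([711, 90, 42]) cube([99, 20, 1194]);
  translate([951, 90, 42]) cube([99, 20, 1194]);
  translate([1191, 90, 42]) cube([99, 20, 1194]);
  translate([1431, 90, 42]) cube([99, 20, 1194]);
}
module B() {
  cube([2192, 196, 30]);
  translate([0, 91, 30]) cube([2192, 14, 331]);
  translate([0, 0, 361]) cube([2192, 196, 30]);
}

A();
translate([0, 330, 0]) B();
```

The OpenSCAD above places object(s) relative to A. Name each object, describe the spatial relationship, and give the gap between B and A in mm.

A is a fence section. B is an I-beam. The I-beam is on the floor beside the fence section on its +y side. The gap between the I-beam and the fence section is 220 mm.

The I-beam's nearest face is 220 mm from the fence section's +y face.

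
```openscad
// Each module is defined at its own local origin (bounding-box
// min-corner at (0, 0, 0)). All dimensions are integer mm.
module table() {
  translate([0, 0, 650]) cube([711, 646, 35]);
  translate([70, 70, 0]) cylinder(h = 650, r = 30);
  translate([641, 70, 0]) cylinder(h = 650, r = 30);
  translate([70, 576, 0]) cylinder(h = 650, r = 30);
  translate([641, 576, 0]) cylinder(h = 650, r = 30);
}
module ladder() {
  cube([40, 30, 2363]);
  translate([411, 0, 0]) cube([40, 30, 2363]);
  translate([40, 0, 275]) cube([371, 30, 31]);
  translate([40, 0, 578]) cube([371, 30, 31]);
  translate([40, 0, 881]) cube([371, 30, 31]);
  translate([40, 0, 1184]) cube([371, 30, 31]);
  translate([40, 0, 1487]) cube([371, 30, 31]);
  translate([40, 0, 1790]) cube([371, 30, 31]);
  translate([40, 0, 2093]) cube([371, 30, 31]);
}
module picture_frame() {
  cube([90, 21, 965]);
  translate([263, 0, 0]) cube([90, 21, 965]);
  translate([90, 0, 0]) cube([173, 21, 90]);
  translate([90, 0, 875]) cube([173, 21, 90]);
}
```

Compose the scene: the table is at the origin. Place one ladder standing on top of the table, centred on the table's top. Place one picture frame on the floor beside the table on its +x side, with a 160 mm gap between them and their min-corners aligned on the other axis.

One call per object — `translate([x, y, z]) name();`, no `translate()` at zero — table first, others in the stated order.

table();
translate([130, 308, 685]) ladder();
translate([871, 0, 0]) picture_frame();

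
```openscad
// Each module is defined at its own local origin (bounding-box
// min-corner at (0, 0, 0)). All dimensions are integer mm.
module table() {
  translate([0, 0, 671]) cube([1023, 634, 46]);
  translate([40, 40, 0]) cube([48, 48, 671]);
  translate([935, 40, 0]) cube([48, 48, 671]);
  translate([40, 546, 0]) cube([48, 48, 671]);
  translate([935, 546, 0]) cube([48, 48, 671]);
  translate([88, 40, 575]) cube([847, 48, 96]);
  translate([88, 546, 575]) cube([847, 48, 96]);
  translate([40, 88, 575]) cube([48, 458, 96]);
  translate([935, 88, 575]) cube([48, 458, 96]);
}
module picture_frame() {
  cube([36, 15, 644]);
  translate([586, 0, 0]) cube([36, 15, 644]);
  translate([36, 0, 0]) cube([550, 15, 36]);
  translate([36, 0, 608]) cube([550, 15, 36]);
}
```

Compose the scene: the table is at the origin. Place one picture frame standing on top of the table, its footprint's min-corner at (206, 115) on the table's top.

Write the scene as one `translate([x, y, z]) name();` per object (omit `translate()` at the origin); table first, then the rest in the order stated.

table();
translate([206, 115, 717]) picture_frame();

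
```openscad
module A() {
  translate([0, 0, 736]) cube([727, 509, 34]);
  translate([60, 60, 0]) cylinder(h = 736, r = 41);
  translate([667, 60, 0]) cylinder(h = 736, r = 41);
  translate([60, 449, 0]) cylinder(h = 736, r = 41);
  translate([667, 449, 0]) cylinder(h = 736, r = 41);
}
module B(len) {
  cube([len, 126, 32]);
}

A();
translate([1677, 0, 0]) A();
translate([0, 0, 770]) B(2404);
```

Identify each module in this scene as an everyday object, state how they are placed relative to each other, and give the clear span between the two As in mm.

Second table starts at x = 1677; first ends at x = 727; clear span = 1677 − 727 = 950 mm.

A is a table. B is a beam. A beam spans the tops of two tables. The clear span between the two tables is 950 mm.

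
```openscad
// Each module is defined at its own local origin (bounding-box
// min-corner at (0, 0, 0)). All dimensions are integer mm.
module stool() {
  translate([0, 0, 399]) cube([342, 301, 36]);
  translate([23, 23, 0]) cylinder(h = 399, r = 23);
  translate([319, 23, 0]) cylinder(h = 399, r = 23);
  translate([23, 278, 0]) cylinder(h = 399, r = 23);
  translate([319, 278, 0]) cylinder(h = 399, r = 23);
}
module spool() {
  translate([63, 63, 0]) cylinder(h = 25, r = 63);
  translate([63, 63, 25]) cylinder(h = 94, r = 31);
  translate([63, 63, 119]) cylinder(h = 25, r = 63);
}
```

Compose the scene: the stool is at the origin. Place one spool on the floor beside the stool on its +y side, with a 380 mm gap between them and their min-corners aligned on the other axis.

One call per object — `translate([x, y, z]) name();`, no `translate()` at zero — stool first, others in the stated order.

stool();
translate([0, 681, 0]) spool();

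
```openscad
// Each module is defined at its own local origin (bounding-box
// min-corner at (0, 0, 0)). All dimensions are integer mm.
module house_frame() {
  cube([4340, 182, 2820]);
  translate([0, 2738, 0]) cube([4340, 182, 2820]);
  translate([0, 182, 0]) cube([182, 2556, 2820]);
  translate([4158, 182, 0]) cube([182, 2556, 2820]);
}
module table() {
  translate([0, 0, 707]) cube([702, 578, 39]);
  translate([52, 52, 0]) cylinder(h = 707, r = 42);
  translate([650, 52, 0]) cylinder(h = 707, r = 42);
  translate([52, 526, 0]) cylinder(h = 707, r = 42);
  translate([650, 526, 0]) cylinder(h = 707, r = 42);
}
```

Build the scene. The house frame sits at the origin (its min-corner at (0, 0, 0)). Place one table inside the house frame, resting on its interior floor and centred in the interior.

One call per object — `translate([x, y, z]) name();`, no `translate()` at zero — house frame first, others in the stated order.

house_frame();
translate([1819, 1171, 0]) table();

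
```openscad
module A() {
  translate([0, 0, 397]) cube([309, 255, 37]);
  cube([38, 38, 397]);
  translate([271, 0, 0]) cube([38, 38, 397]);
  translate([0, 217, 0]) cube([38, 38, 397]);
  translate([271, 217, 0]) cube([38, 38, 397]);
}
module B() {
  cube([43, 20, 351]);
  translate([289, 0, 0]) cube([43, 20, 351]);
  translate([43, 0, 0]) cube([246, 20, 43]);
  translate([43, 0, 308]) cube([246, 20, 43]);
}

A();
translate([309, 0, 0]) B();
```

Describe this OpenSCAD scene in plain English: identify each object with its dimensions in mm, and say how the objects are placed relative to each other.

A is a simple wooden stool: a rectangular seat 309 mm (x) by 255 mm (y), 37 mm thick, top face at z = 434 mm, on four square legs, each 38×38 mm in cross-section. The legs rest on z = 0, each flush with a corner of the seat.

B is a picture frame with a 246×265 mm rectangular opening (x by z) and a uniform 43 mm border on every side. Frame depth is 20 mm along y. It is built from two vertical stiles running the full outside height and two horizontal rails spanning the gap between the stiles.

The picture frame is against the stool's +x side, with their −y faces flush.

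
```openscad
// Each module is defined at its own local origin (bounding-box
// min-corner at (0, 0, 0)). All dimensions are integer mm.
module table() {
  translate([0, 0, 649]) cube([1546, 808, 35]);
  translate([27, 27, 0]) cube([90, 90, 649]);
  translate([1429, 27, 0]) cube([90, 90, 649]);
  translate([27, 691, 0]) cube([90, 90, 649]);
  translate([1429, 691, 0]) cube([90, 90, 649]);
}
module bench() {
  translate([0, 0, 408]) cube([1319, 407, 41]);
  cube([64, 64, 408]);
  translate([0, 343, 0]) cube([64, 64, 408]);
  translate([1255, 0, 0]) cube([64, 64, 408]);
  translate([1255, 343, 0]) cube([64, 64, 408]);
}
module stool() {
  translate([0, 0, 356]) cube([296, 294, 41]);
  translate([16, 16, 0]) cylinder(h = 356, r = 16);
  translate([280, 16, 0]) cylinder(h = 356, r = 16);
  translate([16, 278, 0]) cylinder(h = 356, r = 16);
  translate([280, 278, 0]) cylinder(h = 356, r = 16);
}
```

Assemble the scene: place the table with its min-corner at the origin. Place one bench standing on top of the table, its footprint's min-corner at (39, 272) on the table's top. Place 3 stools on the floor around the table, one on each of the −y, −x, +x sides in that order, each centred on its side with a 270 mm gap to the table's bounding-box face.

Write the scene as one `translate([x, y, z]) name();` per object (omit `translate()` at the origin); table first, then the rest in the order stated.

table();
translate([39, 272, 684]) bench();
translate([625, -564, 0]) stool();
translate([-566, 257, 0]) stool();
translate([1816, 257, 0]) stool();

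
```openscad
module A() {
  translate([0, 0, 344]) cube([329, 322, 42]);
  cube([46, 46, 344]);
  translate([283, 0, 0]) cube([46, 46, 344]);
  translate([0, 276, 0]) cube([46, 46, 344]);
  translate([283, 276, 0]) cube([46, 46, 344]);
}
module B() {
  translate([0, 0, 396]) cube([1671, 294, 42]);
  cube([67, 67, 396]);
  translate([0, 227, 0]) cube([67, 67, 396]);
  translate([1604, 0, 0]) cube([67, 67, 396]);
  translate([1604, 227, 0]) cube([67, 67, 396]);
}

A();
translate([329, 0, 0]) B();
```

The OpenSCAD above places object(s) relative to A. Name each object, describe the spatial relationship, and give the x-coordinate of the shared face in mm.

A is a stool. B is a bench. The bench is against the stool's +x side, with their −y faces flush. The x-coordinate of the shared face is 329 mm.

The stool's +x face and the bench's −x face are both at x = 329 mm.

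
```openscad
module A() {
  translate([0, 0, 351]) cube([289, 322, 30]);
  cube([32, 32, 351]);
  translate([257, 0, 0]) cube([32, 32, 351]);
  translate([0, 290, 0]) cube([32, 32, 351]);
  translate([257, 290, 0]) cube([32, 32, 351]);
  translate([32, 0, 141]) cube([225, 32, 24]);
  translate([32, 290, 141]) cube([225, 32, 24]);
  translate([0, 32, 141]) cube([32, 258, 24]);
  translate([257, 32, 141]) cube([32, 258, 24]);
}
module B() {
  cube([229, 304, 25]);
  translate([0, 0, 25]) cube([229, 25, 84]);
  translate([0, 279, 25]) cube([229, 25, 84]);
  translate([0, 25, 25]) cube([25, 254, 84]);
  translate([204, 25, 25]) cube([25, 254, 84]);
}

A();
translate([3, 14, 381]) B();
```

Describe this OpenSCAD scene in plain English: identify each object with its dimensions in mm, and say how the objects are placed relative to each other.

A is a four-legged stool. The seat is 289×322 mm, 30 mm thick, top at z = 381 mm. It stands on four square legs, each 32×32 mm in cross-section, from z = 0 to the seat underside, each flush with a corner of the seat. Four stretchers, 32 mm wide and 24 mm tall, connect adjacent legs with their undersides at z = 141 mm, each running between the inner faces of the legs it joins and aligned with the legs' outer faces on the other axis.

B is an open storage box with external size 229×304×109 mm and wall thickness 25 mm (the base is also 25 mm thick). The base covers the whole footprint; the four walls stand on the base, with the y-facing walls full-width and the x-facing walls fitting between their inner faces.

The open box is on top of the stool.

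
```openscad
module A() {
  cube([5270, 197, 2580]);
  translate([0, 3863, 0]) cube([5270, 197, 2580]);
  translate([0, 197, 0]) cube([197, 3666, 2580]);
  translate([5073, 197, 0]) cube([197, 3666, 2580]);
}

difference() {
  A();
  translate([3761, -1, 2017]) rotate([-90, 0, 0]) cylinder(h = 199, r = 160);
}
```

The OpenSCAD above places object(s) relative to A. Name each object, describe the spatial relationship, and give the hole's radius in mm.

A is a house frame. The house frame has a circular hole through its front wall. The hole's radius is 160 mm.

The subtracted cylinder has r = 160 mm.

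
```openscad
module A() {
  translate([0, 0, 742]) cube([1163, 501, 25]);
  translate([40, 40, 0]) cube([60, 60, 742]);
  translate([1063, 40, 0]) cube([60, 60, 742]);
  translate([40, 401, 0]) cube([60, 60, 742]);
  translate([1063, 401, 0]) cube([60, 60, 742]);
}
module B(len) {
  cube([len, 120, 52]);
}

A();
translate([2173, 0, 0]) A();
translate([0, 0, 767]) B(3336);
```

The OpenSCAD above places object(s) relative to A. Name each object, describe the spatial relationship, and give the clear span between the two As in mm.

Second table starts at x = 2173; first ends at x = 1163; clear span = 2173 − 1163 = 1010 mm.

A is a table. B is a beam. A beam spans the tops of two tables. The clear span between the two tables is 1010 mm.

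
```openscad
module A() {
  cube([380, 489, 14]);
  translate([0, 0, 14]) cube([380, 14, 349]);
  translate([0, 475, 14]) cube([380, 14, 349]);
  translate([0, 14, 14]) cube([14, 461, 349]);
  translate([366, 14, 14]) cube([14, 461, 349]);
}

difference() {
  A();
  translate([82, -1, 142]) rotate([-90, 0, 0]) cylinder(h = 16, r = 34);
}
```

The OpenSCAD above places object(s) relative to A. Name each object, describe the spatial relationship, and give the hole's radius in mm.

A is an open box. The open box has a circular hole through its front wall. The hole's radius is 34 mm.

The subtracted cylinder has r = 34 mm.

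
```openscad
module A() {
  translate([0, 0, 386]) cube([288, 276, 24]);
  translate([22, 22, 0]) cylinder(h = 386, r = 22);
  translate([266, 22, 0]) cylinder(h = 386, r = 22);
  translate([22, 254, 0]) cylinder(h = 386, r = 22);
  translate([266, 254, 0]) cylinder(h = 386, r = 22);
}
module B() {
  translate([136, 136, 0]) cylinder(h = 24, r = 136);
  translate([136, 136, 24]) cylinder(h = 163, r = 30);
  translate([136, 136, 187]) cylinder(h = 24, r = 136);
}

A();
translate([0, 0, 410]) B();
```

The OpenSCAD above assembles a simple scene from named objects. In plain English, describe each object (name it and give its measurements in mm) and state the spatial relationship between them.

A is a four-legged stool. The seat is a 288×276×24 mm slab whose top surface is at z = 410 mm; four round legs, each 44 mm in diameter, run from the floor (z = 0) to the underside of the seat, each leg's axis is inset half a diameter from the nearest pair of seat edges (so the leg's bounding box is flush with the corner).

B is a spool: two coaxial disc flanges of radius 136 mm and thickness 24 mm, joined by a core cylinder of radius 30 mm and height 163 mm. The lower flange rests on z = 0 and the three cylinders share a vertical axis.

The spool is on top of the stool.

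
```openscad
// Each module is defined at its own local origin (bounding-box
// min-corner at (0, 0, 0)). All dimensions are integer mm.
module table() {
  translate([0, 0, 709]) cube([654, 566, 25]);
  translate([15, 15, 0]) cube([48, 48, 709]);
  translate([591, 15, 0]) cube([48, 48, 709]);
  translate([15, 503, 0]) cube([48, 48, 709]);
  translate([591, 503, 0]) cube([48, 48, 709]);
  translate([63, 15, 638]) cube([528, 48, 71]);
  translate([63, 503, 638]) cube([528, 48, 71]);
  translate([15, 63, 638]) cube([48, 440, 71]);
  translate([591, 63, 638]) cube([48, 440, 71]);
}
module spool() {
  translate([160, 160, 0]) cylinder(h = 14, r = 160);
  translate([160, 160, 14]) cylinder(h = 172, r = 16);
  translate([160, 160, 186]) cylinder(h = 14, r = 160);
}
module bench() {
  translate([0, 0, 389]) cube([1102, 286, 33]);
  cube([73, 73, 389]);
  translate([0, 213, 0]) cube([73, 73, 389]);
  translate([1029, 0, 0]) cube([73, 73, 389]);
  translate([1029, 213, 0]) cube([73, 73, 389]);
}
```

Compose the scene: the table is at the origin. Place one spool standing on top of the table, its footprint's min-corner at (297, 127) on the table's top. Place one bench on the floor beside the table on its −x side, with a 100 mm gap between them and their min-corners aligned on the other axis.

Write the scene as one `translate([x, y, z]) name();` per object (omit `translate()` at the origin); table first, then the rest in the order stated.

table();
translate([297, 127, 734]) spool();
translate([-1202, 0, 0]) bench();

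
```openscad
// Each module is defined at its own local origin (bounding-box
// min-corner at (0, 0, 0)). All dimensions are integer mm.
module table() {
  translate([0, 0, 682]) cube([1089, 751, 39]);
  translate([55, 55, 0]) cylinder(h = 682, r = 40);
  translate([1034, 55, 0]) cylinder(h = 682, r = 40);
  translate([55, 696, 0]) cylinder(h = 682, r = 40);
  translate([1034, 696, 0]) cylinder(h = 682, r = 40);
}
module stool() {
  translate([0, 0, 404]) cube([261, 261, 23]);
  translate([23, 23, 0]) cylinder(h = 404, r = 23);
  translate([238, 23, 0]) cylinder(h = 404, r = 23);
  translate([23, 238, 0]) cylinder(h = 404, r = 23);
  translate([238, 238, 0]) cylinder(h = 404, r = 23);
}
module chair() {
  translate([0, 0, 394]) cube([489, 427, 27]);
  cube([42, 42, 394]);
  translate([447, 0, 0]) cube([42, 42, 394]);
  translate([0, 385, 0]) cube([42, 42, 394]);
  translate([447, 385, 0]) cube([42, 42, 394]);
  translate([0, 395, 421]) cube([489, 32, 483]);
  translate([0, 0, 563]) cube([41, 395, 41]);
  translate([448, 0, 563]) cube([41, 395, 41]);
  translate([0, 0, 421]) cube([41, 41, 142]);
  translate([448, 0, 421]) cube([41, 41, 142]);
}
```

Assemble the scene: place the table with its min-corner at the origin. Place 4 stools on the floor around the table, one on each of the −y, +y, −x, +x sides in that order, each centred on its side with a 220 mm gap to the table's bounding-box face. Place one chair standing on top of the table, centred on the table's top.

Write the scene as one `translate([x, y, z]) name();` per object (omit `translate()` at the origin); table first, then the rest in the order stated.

table();
translate([414, -481, 0]) stool();
translate([414, 971, 0]) stool();
translate([-481, 245, 0]) stool();
translate([1309, 245, 0]) stool();
translate([300, 162, 721]) chair();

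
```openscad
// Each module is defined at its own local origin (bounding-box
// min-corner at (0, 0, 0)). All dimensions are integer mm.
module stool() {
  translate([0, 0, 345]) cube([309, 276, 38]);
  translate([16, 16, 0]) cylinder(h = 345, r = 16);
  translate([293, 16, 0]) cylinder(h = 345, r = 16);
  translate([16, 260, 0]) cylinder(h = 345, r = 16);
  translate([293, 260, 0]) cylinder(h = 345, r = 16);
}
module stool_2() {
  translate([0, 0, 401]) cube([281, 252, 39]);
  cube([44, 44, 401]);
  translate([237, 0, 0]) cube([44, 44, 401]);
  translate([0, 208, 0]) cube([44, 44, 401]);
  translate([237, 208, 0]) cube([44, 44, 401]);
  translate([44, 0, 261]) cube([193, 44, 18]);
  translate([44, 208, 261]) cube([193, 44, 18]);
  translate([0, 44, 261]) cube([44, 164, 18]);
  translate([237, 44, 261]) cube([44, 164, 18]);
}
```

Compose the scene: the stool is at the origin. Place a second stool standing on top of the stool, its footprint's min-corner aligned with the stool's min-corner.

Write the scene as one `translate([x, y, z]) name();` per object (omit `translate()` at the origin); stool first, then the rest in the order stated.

stool();
translate([0, 0, 383]) stool_2();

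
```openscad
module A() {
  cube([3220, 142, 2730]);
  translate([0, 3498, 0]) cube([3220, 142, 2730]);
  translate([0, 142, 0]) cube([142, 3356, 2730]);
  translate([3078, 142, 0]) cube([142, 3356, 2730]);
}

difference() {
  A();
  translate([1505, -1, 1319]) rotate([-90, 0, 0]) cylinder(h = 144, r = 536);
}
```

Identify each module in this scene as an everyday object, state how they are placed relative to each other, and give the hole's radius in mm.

The subtracted cylinder has r = 536 mm.

A is a house frame. The house frame has a circular hole through its front wall. The hole's radius is 536 mm.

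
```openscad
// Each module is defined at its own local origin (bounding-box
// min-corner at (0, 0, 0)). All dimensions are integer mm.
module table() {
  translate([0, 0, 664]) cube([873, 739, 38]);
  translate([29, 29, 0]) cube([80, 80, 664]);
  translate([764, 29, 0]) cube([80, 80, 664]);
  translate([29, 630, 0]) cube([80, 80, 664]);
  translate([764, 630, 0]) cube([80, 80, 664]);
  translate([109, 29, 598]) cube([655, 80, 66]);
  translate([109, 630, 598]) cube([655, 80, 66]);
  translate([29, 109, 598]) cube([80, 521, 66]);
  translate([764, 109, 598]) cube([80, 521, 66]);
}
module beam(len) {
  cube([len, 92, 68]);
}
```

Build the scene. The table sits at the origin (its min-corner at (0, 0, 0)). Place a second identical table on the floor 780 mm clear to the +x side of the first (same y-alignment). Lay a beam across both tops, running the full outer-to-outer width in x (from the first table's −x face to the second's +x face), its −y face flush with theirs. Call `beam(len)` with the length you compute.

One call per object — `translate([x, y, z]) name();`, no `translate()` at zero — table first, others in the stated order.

table();
translate([1653, 0, 0]) table();
translate([0, 0, 702]) beam(2526);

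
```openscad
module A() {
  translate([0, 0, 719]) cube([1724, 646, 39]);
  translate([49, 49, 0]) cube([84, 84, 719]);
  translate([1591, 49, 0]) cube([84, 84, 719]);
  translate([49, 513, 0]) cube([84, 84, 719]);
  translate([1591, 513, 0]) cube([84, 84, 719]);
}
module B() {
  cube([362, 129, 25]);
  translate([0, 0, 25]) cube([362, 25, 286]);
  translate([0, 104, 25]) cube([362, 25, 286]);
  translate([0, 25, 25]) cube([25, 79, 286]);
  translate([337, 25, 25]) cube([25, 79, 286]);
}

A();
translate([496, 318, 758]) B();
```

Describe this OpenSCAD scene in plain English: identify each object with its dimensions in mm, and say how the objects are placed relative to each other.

A is a table: top 1724 mm (x) × 646 mm (y), 39 mm thick, upper face at z = 758 mm, on four 84×84 mm square legs, each inset 49 mm from the nearest pair of top edges, running from z = 0 to the bottom of the top.

B is an open storage box with external size 362×129×311 mm and wall thickness 25 mm (the base is also 25 mm thick). The base covers the whole footprint; the four walls stand on the base, with the y-facing walls full-width and the x-facing walls fitting between their inner faces.

The open box is on top of the table.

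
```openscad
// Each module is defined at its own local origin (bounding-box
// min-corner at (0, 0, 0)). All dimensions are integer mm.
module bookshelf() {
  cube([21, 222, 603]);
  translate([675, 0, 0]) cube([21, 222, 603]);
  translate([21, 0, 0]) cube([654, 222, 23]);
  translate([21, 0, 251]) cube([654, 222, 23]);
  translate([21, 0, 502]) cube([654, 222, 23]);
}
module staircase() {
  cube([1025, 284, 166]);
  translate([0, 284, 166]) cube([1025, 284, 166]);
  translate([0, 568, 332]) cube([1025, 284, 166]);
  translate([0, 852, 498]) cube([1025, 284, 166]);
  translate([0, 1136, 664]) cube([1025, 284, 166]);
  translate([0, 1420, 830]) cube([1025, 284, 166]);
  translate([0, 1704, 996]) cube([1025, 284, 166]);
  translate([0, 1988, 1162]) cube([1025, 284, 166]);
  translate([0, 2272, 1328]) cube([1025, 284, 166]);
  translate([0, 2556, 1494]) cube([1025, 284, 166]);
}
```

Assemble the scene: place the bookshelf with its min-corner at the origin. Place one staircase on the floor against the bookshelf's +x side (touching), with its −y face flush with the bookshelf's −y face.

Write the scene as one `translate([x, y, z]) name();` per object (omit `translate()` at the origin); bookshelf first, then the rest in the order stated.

bookshelf();
translate([696, 0, 0]) staircase();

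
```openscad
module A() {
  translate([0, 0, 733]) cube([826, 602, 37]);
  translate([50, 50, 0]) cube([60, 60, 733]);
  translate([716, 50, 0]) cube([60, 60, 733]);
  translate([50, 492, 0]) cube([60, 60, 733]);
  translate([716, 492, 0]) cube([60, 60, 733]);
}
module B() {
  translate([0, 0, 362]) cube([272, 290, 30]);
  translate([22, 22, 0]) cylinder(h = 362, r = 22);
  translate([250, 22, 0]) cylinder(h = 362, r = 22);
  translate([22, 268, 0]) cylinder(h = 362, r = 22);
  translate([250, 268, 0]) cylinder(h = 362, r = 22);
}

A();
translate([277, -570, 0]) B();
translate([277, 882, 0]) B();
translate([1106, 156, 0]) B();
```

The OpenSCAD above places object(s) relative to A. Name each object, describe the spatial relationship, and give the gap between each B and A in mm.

Each stool's nearest face is 280 mm from the table's bounding box.

A is a table. B is a stool. Three stools sit around the table at the −y, +y, +x sides. The gap between each stool and the table is 280 mm.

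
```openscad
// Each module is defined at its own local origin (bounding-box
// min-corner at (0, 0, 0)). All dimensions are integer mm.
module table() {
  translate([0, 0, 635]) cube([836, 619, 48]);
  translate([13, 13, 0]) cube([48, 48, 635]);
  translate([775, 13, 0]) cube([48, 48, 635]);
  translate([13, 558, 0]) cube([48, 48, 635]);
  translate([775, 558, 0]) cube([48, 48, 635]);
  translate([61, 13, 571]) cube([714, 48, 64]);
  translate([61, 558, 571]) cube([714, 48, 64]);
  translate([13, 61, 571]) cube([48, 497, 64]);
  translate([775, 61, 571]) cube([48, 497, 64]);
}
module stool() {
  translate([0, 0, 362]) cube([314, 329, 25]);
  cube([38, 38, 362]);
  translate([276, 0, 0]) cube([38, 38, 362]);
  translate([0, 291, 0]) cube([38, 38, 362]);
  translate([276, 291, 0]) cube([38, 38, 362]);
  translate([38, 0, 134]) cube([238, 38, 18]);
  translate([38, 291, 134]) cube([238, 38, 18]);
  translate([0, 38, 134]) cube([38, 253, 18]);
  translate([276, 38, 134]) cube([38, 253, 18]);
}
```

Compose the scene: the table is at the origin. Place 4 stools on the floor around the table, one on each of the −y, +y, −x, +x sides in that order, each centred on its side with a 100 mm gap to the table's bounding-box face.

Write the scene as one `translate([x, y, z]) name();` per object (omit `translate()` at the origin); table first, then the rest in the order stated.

table();
translate([261, -429, 0]) stool();
translate([261, 719, 0]) stool();
translate([-414, 145, 0]) stool();
translate([936, 145, 0]) stool();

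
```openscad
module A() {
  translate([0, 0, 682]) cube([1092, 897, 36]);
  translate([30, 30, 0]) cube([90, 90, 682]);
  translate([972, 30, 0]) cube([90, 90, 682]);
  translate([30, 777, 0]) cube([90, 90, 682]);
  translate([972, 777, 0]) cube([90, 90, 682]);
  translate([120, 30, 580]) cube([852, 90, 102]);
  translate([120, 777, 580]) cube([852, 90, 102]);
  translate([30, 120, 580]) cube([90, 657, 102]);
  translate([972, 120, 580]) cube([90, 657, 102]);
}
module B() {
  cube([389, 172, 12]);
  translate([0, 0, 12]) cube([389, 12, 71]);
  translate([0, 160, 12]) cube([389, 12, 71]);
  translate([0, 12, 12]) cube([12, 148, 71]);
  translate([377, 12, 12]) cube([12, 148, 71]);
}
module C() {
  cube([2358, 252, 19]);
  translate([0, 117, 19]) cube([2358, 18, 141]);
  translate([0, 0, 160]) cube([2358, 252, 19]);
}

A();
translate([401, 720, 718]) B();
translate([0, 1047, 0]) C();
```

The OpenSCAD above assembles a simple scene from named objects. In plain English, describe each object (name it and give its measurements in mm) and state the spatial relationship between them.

A is a rectangular dining table. The top is 1092×897×36 mm with its upper surface at z = 718 mm. It stands on four 90×90 mm square legs, each inset 30 mm from the nearest pair of top edges, running from the floor to the underside of the top. Four apron rails, 90 mm thick and 102 mm tall, run between adjacent legs with their top edges flush with the underside of the top and their outer faces flush with the legs' outer faces.

B is an open storage box with external size 389×172×83 mm and wall thickness 12 mm (the base is also 12 mm thick). The base covers the whole footprint; the four walls stand on the base, with the y-facing walls full-width and the x-facing walls fitting between their inner faces.

C is an I-beam lying along x, 2358 mm long. Overall section height 179 mm. Two flanges 252 mm wide (y) and 19 mm thick, one on the floor and one at the top; a web 18 mm thick runs between them, centred on the flange width.

The open box is on top of the table. The I-beam is on the floor beside the table on its +y side.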